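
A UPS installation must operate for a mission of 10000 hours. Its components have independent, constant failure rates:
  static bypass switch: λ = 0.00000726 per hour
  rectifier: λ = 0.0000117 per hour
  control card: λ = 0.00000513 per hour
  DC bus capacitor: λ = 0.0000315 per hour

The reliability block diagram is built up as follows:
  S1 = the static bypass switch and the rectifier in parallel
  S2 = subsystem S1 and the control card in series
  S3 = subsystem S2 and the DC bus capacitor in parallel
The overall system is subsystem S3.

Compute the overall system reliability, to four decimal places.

R(static bypass switch) = exp(−0.00000726 × 10000) = 0.929973
R(rectifier) = exp(−0.0000117 × 10000) = 0.889585
R(control card) = exp(−0.00000513 × 10000) = 0.949994
R(DC bus capacitor) = exp(−0.0000315 × 10000) = 0.729789
Parallel (static bypass switch and rectifier): 1 − (1 − 0.929973)(1 − 0.889585) = 0.992268
Series ([0.992268] and control card): 0.992268 × 0.949994 = 0.942649
Parallel ([0.942649] and DC bus capacitor): 1 − (1 − 0.942649)(1 − 0.729789) = 0.9845

0.9845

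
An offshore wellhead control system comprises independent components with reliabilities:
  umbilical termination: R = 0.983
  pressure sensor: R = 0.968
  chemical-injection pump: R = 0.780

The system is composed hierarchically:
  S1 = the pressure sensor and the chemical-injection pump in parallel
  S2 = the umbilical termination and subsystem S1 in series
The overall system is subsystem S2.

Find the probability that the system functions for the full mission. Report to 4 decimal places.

0.9761

Parallel (pressure sensor and chemical-injection pump): 1 − (1 − 0.968000)(1 − 0.780000) = 0.992960
Series (umbilical termination and [0.992960]): 0.983000 × 0.992960 = 0.9761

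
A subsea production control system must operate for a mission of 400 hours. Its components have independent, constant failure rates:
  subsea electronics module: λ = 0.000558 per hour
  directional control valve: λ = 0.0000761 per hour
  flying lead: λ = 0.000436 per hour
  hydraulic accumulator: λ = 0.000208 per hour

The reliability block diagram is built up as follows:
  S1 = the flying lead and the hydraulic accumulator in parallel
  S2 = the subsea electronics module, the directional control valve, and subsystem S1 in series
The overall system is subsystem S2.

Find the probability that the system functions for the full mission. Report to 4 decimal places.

R(subsea electronics module) = exp(−0.000558 × 400) = 0.799955
R(directional control valve) = exp(−0.0000761 × 400) = 0.970019
R(flying lead) = exp(−0.000436 × 400) = 0.839961
R(hydraulic accumulator) = exp(−0.000208 × 400) = 0.920167
Parallel (flying lead and hydraulic accumulator): 1 − (1 − 0.839961)(1 − 0.920167) = 0.987224
Series (subsea electronics module, directional control valve, and [0.987224]): 0.799955 × 0.970019 × 0.987224 = 0.7661

0.7661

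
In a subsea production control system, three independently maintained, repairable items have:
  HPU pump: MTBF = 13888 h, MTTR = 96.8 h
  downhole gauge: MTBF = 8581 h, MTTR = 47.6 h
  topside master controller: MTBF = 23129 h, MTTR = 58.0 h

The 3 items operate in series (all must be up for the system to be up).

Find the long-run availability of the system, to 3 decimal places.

A(HPU pump) = MTBF/(MTBF+MTTR) = 13888/(13888+96.8) = 0.993078
A(downhole gauge) = MTBF/(MTBF+MTTR) = 8581/(8581+47.6) = 0.994483
A(topside master controller) = MTBF/(MTBF+MTTR) = 23129/(23129+58.0) = 0.997499
Series availability: 0.993078 × 0.994483 × 0.997499 = 0.985

0.985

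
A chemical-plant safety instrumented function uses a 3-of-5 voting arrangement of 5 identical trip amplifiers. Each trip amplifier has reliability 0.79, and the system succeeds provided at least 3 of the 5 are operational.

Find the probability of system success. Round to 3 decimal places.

0.934

R = Σ_{i=3}^{5} C(5,i) p^i (1−p)^{5−i} with p = 0.79
C(5,3)·0.79^3·0.21^2 = 0.21743
C(5,4)·0.79^4·0.21^1 = 0.40898
C(5,5)·0.79^5·0.21^0 = 0.30771
Sum = 0.934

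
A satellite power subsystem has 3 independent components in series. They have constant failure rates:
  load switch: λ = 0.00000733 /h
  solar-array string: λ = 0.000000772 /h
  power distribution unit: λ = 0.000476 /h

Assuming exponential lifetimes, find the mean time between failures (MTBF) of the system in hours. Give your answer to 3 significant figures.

2070

Series of exponential components: λ_sys = Σ λ_i
λ_sys = 0.00000733 + 0.000000772 + 0.000476 = 4.8410e-04 /h
MTBF = 1 / λ_sys = 2070 h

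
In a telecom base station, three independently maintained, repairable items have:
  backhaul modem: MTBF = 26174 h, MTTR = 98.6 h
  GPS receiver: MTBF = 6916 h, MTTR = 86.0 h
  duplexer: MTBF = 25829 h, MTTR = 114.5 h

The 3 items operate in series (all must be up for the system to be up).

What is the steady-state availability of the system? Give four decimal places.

0.9797

A(backhaul modem) = MTBF/(MTBF+MTTR) = 26174/(26174+98.6) = 0.996247
A(GPS receiver) = MTBF/(MTBF+MTTR) = 6916/(6916+86.0) = 0.987718
A(duplexer) = MTBF/(MTBF+MTTR) = 25829/(25829+114.5) = 0.995587
Series availability: 0.996247 × 0.987718 × 0.995587 = 0.9797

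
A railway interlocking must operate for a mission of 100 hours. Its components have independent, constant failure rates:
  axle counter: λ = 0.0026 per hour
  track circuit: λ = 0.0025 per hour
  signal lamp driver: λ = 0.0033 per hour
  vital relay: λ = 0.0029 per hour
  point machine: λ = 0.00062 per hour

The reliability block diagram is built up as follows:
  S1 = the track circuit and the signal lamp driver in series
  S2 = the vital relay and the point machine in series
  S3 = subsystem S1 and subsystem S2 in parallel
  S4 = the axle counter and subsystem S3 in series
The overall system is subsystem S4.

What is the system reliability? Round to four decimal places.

0.6704

R(axle counter) = exp(−0.0026 × 100) = 0.771052
R(track circuit) = exp(−0.0025 × 100) = 0.778801
R(signal lamp driver) = exp(−0.0033 × 100) = 0.718924
R(vital relay) = exp(−0.0029 × 100) = 0.748264
R(point machine) = exp(−0.00062 × 100) = 0.939883
Series (track circuit and signal lamp driver): 0.778801 × 0.718924 = 0.559899
Series (vital relay and point machine): 0.748264 × 0.939883 = 0.703281
Parallel ([0.559899] and [0.703281]): 1 − (1 − 0.559899)(1 − 0.703281) = 0.869414
Series (axle counter and [0.869414]): 0.771052 × 0.869414 = 0.6704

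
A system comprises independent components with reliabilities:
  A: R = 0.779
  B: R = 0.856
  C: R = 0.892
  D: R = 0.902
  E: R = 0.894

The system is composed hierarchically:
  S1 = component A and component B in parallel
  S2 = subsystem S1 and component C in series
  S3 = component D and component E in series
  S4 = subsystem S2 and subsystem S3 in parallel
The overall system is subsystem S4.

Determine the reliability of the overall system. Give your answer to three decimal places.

Parallel (A and B): 1 − (1 − 0.77900)(1 − 0.85600) = 0.96818
Series ([0.96818] and C): 0.96818 × 0.89200 = 0.86362
Series (D and E): 0.90200 × 0.89400 = 0.80639
Parallel ([0.86362] and [0.80639]): 1 − (1 − 0.86362)(1 − 0.80639) = 0.974

0.974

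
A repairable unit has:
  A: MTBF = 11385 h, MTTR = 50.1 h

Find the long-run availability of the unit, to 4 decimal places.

A(A) = MTBF/(MTBF+MTTR) = 11385/(11385+50.1) = 0.9956

0.9956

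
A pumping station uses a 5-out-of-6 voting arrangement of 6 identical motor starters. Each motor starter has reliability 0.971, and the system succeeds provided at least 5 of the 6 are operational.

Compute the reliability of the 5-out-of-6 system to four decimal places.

R = Σ_{i=5}^{6} C(6,i) p^i (1−p)^{6−i} with p = 0.971
C(6,5)·0.971^5·0.029^1 = 0.150192
C(6,6)·0.971^6·0.029^0 = 0.838138
Sum = 0.9883

0.9883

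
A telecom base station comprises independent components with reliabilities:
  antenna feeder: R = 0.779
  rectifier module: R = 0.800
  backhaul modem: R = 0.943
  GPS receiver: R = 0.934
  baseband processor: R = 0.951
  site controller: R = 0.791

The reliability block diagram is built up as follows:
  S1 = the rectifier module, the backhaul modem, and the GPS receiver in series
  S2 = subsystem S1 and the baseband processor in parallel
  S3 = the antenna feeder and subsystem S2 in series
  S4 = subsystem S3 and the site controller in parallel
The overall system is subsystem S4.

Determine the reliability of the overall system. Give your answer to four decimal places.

0.9515

Series (rectifier module, backhaul modem, and GPS receiver): 0.800000 × 0.943000 × 0.934000 = 0.704610
Parallel ([0.704610] and baseband processor): 1 − (1 − 0.704610)(1 − 0.951000) = 0.985526
Series (antenna feeder and [0.985526]): 0.779000 × 0.985526 = 0.767725
Parallel ([0.767725] and site controller): 1 − (1 − 0.767725)(1 − 0.791000) = 0.9515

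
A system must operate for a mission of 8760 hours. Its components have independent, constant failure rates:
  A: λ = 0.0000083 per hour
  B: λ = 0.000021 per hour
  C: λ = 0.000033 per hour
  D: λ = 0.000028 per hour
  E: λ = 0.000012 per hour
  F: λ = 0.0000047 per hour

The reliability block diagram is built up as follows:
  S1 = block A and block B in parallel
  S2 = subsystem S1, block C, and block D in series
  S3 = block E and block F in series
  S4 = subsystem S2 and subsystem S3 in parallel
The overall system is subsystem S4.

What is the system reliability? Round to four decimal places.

0.9427

R(A) = exp(−0.0000083 × 8760) = 0.929872
R(B) = exp(−0.000021 × 8760) = 0.831969
R(C) = exp(−0.000033 × 8760) = 0.748952
R(D) = exp(−0.000028 × 8760) = 0.782485
R(E) = exp(−0.000012 × 8760) = 0.900216
R(F) = exp(−0.0000047 × 8760) = 0.959664
Parallel (A and B): 1 − (1 − 0.929872)(1 − 0.831969) = 0.988216
Series ([0.988216], C, and D): 0.988216 × 0.748952 × 0.782485 = 0.579138
Series (E and F): 0.900216 × 0.959664 = 0.863905
Parallel ([0.579138] and [0.863905]): 1 − (1 − 0.579138)(1 − 0.863905) = 0.9427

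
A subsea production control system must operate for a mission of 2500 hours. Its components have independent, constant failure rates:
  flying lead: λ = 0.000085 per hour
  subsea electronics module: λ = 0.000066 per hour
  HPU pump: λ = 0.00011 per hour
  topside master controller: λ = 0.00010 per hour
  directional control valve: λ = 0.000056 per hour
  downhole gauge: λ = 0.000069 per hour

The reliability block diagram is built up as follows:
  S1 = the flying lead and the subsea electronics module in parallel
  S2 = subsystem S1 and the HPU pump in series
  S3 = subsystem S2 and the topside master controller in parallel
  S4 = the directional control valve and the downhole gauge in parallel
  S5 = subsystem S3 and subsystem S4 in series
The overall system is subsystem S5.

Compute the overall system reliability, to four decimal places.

R(flying lead) = exp(−0.000085 × 2500) = 0.808560
R(subsea electronics module) = exp(−0.000066 × 2500) = 0.847894
R(HPU pump) = exp(−0.00011 × 2500) = 0.759572
R(topside master controller) = exp(−0.00010 × 2500) = 0.778801
R(directional control valve) = exp(−0.000056 × 2500) = 0.869358
R(downhole gauge) = exp(−0.000069 × 2500) = 0.841558
Parallel (flying lead and subsea electronics module): 1 − (1 − 0.808560)(1 − 0.847894) = 0.970881
Series ([0.970881] and HPU pump): 0.970881 × 0.759572 = 0.737454
Parallel ([0.737454] and topside master controller): 1 − (1 − 0.737454)(1 − 0.778801) = 0.941925
Parallel (directional control valve and downhole gauge): 1 − (1 − 0.869358)(1 − 0.841558) = 0.979301
Series ([0.941925] and [0.979301]): 0.941925 × 0.979301 = 0.9224

0.9224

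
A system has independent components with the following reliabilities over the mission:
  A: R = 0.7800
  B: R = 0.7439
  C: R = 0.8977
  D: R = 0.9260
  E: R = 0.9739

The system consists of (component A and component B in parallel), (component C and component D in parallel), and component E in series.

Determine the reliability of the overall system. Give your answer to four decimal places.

Parallel (A and B): 1 − (1 − 0.780000)(1 − 0.743900) = 0.943658
Parallel (C and D): 1 − (1 − 0.897700)(1 − 0.926000) = 0.992430
Series ([0.943658], [0.992430], and E): 0.943658 × 0.992430 × 0.973900 = 0.9121

0.9121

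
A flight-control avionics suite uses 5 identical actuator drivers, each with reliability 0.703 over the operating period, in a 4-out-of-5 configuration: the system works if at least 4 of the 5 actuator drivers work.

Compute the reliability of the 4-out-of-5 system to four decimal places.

R = Σ_{i=4}^{5} C(5,i) p^i (1−p)^{5−i} with p = 0.703
C(5,4)·0.703^4·0.297^1 = 0.362700
C(5,5)·0.703^5·0.297^0 = 0.171703
Sum = 0.5344

0.5344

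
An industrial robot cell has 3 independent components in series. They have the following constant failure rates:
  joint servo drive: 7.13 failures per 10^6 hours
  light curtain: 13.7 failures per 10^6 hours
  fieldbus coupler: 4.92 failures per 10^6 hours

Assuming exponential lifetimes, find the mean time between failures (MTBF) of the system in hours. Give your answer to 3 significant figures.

Series of exponential components: λ_sys = Σ λ_i
λ_sys = 0.00000713 + 0.0000137 + 0.00000492 = 2.5750e-05 /h
MTBF = 1 / λ_sys = 38800 h

38800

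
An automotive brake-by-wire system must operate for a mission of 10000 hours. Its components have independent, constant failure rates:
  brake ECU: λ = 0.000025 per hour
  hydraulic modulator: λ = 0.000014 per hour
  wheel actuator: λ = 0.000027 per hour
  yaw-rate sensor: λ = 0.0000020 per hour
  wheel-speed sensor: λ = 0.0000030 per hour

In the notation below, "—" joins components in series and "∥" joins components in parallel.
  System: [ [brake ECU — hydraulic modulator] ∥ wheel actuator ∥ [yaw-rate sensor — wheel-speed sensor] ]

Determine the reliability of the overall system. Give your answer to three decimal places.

R(brake ECU) = exp(−0.000025 × 10000) = 0.77880
R(hydraulic modulator) = exp(−0.000014 × 10000) = 0.86936
R(wheel actuator) = exp(−0.000027 × 10000) = 0.76338
R(yaw-rate sensor) = exp(−0.0000020 × 10000) = 0.98020
R(wheel-speed sensor) = exp(−0.0000030 × 10000) = 0.97045
Series (brake ECU and hydraulic modulator): 0.77880 × 0.86936 = 0.67706
Series (yaw-rate sensor and wheel-speed sensor): 0.98020 × 0.97045 = 0.95124
Parallel ([0.67706], wheel actuator, and [0.95124]): 1 − (1 − 0.67706)(1 − 0.76338)(1 − 0.95124) = 0.996

0.996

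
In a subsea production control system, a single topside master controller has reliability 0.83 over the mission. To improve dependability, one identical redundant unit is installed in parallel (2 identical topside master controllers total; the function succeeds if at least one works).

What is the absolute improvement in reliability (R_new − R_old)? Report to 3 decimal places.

0.141

R_before = 0.83
R_after = 1 − (1 − 0.83)^2 = 0.971
ΔR = 0.971 − 0.83 = 0.141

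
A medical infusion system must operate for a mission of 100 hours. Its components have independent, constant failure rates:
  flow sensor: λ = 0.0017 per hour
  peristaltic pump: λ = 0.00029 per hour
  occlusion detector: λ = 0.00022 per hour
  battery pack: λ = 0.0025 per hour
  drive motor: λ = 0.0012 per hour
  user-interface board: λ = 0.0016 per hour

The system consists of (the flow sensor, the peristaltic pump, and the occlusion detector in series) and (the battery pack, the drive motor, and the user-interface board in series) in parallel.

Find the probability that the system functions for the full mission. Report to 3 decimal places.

0.918

R(flow sensor) = exp(−0.0017 × 100) = 0.84366
R(peristaltic pump) = exp(−0.00029 × 100) = 0.97142
R(occlusion detector) = exp(−0.00022 × 100) = 0.97824
R(battery pack) = exp(−0.0025 × 100) = 0.77880
R(drive motor) = exp(−0.0012 × 100) = 0.88692
R(user-interface board) = exp(−0.0016 × 100) = 0.85214
Series (flow sensor, peristaltic pump, and occlusion detector): 0.84366 × 0.97142 × 0.97824 = 0.80171
Series (battery pack, drive motor, and user-interface board): 0.77880 × 0.88692 × 0.85214 = 0.58860
Parallel ([0.80171] and [0.58860]): 1 − (1 − 0.80171)(1 − 0.58860) = 0.918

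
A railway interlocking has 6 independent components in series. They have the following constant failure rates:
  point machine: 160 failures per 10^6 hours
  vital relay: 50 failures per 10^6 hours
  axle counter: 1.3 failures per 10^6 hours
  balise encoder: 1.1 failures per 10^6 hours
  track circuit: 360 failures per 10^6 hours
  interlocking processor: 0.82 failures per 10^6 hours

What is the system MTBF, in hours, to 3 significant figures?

Series of exponential components: λ_sys = Σ λ_i
λ_sys = 0.00016 + 0.000050 + 0.0000013 + 0.0000011 + 0.00036 + 0.00000082 = 5.7322e-04 /h
MTBF = 1 / λ_sys = 1740 h

1740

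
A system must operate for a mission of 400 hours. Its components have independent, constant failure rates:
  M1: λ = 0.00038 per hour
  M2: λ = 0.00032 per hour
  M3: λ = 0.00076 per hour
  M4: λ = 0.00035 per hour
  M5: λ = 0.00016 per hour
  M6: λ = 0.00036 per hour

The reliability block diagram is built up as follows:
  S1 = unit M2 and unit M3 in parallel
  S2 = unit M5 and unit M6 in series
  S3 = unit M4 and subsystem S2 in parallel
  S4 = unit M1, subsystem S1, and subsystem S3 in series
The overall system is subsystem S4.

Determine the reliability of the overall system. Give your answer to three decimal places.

0.812

R(M1) = exp(−0.00038 × 400) = 0.85899
R(M2) = exp(−0.00032 × 400) = 0.87985
R(M3) = exp(−0.00076 × 400) = 0.73786
R(M4) = exp(−0.00035 × 400) = 0.86936
R(M5) = exp(−0.00016 × 400) = 0.93800
R(M6) = exp(−0.00036 × 400) = 0.86589
Parallel (M2 and M3): 1 − (1 − 0.87985)(1 − 0.73786) = 0.96850
Series (M5 and M6): 0.93800 × 0.86589 = 0.81220
Parallel (M4 and [0.81220]): 1 − (1 − 0.86936)(1 − 0.81220) = 0.97547
Series (M1, [0.96850], and [0.97547]): 0.85899 × 0.96850 × 0.97547 = 0.812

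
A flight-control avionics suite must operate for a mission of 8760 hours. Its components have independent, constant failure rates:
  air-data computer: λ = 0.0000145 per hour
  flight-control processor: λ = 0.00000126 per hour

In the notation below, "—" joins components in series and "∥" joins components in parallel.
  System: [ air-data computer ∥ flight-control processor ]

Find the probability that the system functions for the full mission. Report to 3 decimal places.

R(air-data computer) = exp(−0.0000145 × 8760) = 0.88072
R(flight-control processor) = exp(−0.00000126 × 8760) = 0.98902
Parallel (air-data computer and flight-control processor): 1 − (1 − 0.88072)(1 − 0.98902) = 0.999

0.999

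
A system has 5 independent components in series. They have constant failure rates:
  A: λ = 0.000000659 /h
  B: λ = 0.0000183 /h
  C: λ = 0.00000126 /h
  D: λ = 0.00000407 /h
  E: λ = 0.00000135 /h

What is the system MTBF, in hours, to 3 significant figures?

Series of exponential components: λ_sys = Σ λ_i
λ_sys = 0.000000659 + 0.0000183 + 0.00000126 + 0.00000407 + 0.00000135 = 2.5639e-05 /h
MTBF = 1 / λ_sys = 39000 h

39000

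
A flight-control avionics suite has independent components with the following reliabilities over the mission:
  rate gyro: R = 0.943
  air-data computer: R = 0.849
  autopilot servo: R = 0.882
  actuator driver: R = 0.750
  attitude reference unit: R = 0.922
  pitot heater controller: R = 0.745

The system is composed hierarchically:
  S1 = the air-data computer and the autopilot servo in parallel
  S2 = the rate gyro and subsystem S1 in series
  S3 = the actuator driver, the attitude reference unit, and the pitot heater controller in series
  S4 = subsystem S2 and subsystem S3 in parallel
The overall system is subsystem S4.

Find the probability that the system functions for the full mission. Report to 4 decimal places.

Parallel (air-data computer and autopilot servo): 1 − (1 − 0.849000)(1 − 0.882000) = 0.982182
Series (rate gyro and [0.982182]): 0.943000 × 0.982182 = 0.926198
Series (actuator driver, attitude reference unit, and pitot heater controller): 0.750000 × 0.922000 × 0.745000 = 0.515168
Parallel ([0.926198] and [0.515168]): 1 − (1 − 0.926198)(1 − 0.515168) = 0.9642

0.9642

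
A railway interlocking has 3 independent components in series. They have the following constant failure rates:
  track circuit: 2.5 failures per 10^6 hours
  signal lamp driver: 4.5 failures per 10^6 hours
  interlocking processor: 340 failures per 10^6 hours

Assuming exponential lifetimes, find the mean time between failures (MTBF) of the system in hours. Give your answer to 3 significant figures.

2880

Series of exponential components: λ_sys = Σ λ_i
λ_sys = 0.0000025 + 0.0000045 + 0.00034 = 3.4700e-04 /h
MTBF = 1 / λ_sys = 2880 h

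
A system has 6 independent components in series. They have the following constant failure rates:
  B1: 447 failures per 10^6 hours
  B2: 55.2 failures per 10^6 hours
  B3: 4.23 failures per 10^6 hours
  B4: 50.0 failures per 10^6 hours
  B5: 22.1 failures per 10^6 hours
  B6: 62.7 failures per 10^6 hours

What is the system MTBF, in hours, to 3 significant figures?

1560

Series of exponential components: λ_sys = Σ λ_i
λ_sys = 0.000447 + 0.0000552 + 0.00000423 + 0.0000500 + 0.0000221 + 0.0000627 = 6.4123e-04 /h
MTBF = 1 / λ_sys = 1560 h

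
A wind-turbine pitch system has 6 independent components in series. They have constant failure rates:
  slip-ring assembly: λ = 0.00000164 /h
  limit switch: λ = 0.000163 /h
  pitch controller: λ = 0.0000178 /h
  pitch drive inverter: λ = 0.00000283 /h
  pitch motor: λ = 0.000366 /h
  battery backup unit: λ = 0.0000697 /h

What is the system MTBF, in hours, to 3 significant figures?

1610

Series of exponential components: λ_sys = Σ λ_i
λ_sys = 0.00000164 + 0.000163 + 0.0000178 + 0.00000283 + 0.000366 + 0.0000697 = 6.2097e-04 /h
MTBF = 1 / λ_sys = 1610 h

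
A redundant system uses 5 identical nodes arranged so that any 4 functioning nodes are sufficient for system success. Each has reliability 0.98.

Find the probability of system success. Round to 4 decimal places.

0.9962

R = Σ_{i=4}^{5} C(5,i) p^i (1−p)^{5−i} with p = 0.98
C(5,4)·0.98^4·0.02^1 = 0.092237
C(5,5)·0.98^5·0.02^0 = 0.903921
Sum = 0.9962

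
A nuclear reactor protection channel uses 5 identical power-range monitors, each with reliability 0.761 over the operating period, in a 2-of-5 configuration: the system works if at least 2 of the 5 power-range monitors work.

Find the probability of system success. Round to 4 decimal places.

0.9868

R = Σ_{i=2}^{5} C(5,i) p^i (1−p)^{5−i} with p = 0.761
C(5,2)·0.761^2·0.239^3 = 0.079061
C(5,3)·0.761^3·0.239^2 = 0.251739
C(5,4)·0.761^4·0.239^1 = 0.400780
C(5,5)·0.761^5·0.239^0 = 0.255225
Sum = 0.9868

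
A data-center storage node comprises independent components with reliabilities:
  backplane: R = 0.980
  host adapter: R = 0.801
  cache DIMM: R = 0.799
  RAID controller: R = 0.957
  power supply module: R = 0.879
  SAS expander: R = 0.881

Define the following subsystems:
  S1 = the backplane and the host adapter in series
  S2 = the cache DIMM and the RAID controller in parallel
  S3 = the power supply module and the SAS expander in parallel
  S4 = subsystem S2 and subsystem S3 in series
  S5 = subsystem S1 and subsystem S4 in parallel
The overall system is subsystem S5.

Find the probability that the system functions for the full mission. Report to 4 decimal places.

Series (backplane and host adapter): 0.980000 × 0.801000 = 0.784980
Parallel (cache DIMM and RAID controller): 1 − (1 − 0.799000)(1 − 0.957000) = 0.991357
Parallel (power supply module and SAS expander): 1 − (1 − 0.879000)(1 − 0.881000) = 0.985601
Series ([0.991357] and [0.985601]): 0.991357 × 0.985601 = 0.977082
Parallel ([0.784980] and [0.977082]): 1 − (1 − 0.784980)(1 − 0.977082) = 0.9951

0.9951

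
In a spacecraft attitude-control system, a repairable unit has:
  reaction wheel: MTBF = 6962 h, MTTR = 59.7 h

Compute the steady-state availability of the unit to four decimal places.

0.9915

A(reaction wheel) = MTBF/(MTBF+MTTR) = 6962/(6962+59.7) = 0.9915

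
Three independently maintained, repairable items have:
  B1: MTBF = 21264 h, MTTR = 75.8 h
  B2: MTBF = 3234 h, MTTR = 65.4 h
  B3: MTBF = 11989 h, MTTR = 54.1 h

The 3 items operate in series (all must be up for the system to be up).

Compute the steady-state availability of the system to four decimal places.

0.9723

A(B1) = MTBF/(MTBF+MTTR) = 21264/(21264+75.8) = 0.996448
A(B2) = MTBF/(MTBF+MTTR) = 3234/(3234+65.4) = 0.980178
A(B3) = MTBF/(MTBF+MTTR) = 11989/(11989+54.1) = 0.995508
Series availability: 0.996448 × 0.980178 × 0.995508 = 0.9723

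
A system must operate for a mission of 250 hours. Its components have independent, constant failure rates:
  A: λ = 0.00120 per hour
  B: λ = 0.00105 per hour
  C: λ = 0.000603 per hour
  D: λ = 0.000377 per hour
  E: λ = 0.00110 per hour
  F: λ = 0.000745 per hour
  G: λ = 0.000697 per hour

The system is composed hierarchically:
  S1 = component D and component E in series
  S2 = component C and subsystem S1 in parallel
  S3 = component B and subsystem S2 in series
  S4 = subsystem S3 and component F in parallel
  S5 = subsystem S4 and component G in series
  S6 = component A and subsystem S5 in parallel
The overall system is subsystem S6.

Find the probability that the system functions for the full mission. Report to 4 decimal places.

R(A) = exp(−0.00120 × 250) = 0.740818
R(B) = exp(−0.00105 × 250) = 0.769126
R(C) = exp(−0.000603 × 250) = 0.860063
R(D) = exp(−0.000377 × 250) = 0.910055
R(E) = exp(−0.00110 × 250) = 0.759572
R(F) = exp(−0.000745 × 250) = 0.830066
R(G) = exp(−0.000697 × 250) = 0.840087
Series (D and E): 0.910055 × 0.759572 = 0.691252
Parallel (C and [0.691252]): 1 − (1 − 0.860063)(1 − 0.691252) = 0.956795
Series (B and [0.956795]): 0.769126 × 0.956795 = 0.735896
Parallel ([0.735896] and F): 1 − (1 − 0.735896)(1 − 0.830066) = 0.955120
Series ([0.955120] and G): 0.955120 × 0.840087 = 0.802384
Parallel (A and [0.802384]): 1 − (1 − 0.740818)(1 − 0.802384) = 0.9488

0.9488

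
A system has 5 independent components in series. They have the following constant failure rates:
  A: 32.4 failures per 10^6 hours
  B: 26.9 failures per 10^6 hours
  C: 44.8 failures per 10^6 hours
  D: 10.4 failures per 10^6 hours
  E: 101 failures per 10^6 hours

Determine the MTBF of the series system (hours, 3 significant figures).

Series of exponential components: λ_sys = Σ λ_i
λ_sys = 0.0000324 + 0.0000269 + 0.0000448 + 0.0000104 + 0.000101 = 2.1550e-04 /h
MTBF = 1 / λ_sys = 4640 h

4640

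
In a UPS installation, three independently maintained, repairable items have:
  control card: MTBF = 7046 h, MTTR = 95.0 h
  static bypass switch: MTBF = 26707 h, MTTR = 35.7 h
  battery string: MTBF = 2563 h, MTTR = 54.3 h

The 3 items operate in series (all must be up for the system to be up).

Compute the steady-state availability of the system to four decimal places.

0.9649

A(control card) = MTBF/(MTBF+MTTR) = 7046/(7046+95.0) = 0.986697
A(static bypass switch) = MTBF/(MTBF+MTTR) = 26707/(26707+35.7) = 0.998665
A(battery string) = MTBF/(MTBF+MTTR) = 2563/(2563+54.3) = 0.979253
Series availability: 0.986697 × 0.998665 × 0.979253 = 0.9649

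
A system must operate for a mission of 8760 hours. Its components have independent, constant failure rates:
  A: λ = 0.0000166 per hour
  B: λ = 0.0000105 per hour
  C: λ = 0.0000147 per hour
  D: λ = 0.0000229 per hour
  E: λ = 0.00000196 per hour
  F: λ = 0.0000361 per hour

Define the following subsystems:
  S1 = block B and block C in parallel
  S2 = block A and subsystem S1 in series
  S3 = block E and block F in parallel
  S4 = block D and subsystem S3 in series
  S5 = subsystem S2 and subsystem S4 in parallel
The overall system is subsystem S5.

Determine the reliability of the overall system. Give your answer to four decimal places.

0.9732

R(A) = exp(−0.0000166 × 8760) = 0.864663
R(B) = exp(−0.0000105 × 8760) = 0.912123
R(C) = exp(−0.0000147 × 8760) = 0.879174
R(D) = exp(−0.0000229 × 8760) = 0.818236
R(E) = exp(−0.00000196 × 8760) = 0.982977
R(F) = exp(−0.0000361 × 8760) = 0.728887
Parallel (B and C): 1 − (1 − 0.912123)(1 − 0.879174) = 0.989382
Series (A and [0.989382]): 0.864663 × 0.989382 = 0.855482
Parallel (E and F): 1 − (1 − 0.982977)(1 − 0.728887) = 0.995385
Series (D and [0.995385]): 0.818236 × 0.995385 = 0.814460
Parallel ([0.855482] and [0.814460]): 1 − (1 − 0.855482)(1 − 0.814460) = 0.9732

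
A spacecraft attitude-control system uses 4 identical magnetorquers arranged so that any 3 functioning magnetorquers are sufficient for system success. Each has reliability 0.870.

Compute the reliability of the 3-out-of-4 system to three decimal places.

0.915

R = Σ_{i=3}^{4} C(4,i) p^i (1−p)^{4−i} with p = 0.870
C(4,3)·0.870^3·0.130^1 = 0.34242
C(4,4)·0.870^4·0.130^0 = 0.57290
Sum = 0.915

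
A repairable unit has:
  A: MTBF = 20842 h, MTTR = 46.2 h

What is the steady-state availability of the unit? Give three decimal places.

A(A) = MTBF/(MTBF+MTTR) = 20842/(20842+46.2) = 0.998

0.998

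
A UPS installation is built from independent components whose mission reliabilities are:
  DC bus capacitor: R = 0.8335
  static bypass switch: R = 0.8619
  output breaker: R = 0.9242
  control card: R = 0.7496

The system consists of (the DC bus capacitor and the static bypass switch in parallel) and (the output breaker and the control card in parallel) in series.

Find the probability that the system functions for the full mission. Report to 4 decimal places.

0.9585

Parallel (DC bus capacitor and static bypass switch): 1 − (1 − 0.833500)(1 − 0.861900) = 0.977006
Parallel (output breaker and control card): 1 − (1 − 0.924200)(1 − 0.749600) = 0.981020
Series ([0.977006] and [0.981020]): 0.977006 × 0.981020 = 0.9585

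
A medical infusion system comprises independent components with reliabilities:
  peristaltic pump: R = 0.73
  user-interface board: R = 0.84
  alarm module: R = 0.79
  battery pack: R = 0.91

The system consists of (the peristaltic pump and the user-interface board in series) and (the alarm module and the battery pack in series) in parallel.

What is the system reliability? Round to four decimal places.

0.8913

Series (peristaltic pump and user-interface board): 0.730000 × 0.840000 = 0.613200
Series (alarm module and battery pack): 0.790000 × 0.910000 = 0.718900
Parallel ([0.613200] and [0.718900]): 1 − (1 − 0.613200)(1 − 0.718900) = 0.8913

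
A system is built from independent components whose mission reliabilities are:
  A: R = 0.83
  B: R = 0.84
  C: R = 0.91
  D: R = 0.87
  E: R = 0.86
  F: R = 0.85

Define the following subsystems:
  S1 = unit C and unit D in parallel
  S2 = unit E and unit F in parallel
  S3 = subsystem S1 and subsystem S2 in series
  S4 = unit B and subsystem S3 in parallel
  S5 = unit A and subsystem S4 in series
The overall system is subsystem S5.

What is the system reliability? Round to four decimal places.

Parallel (C and D): 1 − (1 − 0.910000)(1 − 0.870000) = 0.988300
Parallel (E and F): 1 − (1 − 0.860000)(1 − 0.850000) = 0.979000
Series ([0.988300] and [0.979000]): 0.988300 × 0.979000 = 0.967546
Parallel (B and [0.967546]): 1 − (1 − 0.840000)(1 − 0.967546) = 0.994807
Series (A and [0.994807]): 0.830000 × 0.994807 = 0.8257

0.8257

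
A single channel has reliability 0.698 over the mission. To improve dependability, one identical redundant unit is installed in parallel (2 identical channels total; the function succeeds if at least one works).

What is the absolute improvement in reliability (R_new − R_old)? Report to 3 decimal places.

R_before = 0.698
R_after = 1 − (1 − 0.698)^2 = 0.909
ΔR = 0.909 − 0.698 = 0.211

0.211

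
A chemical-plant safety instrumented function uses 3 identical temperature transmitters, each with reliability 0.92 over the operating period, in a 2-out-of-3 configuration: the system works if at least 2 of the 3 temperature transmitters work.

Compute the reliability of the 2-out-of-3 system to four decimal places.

0.9818

R = Σ_{i=2}^{3} C(3,i) p^i (1−p)^{3−i} with p = 0.92
C(3,2)·0.92^2·0.08^1 = 0.203136
C(3,3)·0.92^3·0.08^0 = 0.778688
Sum = 0.9818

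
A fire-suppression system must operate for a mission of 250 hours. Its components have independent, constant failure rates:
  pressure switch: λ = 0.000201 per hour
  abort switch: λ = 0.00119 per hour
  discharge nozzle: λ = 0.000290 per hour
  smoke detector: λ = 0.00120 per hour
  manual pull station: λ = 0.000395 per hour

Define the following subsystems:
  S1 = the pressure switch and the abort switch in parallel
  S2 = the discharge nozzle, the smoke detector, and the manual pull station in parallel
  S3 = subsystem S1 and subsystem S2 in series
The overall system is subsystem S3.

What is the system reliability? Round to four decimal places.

R(pressure switch) = exp(−0.000201 × 250) = 0.950992
R(abort switch) = exp(−0.00119 × 250) = 0.742673
R(discharge nozzle) = exp(−0.000290 × 250) = 0.930066
R(smoke detector) = exp(−0.00120 × 250) = 0.740818
R(manual pull station) = exp(−0.000395 × 250) = 0.905969
Parallel (pressure switch and abort switch): 1 − (1 − 0.950992)(1 − 0.742673) = 0.987389
Parallel (discharge nozzle, smoke detector, and manual pull station): 1 − (1 − 0.930066)(1 − 0.740818)(1 − 0.905969) = 0.998296
Series ([0.987389] and [0.998296]): 0.987389 × 0.998296 = 0.9857

0.9857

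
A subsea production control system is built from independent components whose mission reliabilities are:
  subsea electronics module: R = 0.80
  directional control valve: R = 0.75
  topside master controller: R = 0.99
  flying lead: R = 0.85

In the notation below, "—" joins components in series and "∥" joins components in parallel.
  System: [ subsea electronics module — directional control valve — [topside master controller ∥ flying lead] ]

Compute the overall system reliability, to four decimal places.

Parallel (topside master controller and flying lead): 1 − (1 − 0.990000)(1 − 0.850000) = 0.998500
Series (subsea electronics module, directional control valve, and [0.998500]): 0.800000 × 0.750000 × 0.998500 = 0.5991

0.5991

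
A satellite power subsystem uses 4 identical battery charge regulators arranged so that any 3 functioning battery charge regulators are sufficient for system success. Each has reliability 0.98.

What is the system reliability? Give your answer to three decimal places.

0.998

R = Σ_{i=3}^{4} C(4,i) p^i (1−p)^{4−i} with p = 0.98
C(4,3)·0.98^3·0.02^1 = 0.07530
C(4,4)·0.98^4·0.02^0 = 0.92237
Sum = 0.998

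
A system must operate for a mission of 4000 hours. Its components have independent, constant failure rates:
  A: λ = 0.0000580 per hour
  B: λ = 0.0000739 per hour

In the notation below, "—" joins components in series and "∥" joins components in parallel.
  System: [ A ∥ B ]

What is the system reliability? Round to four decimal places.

R(A) = exp(−0.0000580 × 4000) = 0.792946
R(B) = exp(−0.0000739 × 4000) = 0.744085
Parallel (A and B): 1 − (1 − 0.792946)(1 − 0.744085) = 0.9470

0.9470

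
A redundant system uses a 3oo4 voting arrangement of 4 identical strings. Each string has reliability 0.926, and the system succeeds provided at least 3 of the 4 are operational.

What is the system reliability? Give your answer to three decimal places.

0.970

R = Σ_{i=3}^{4} C(4,i) p^i (1−p)^{4−i} with p = 0.926
C(4,3)·0.926^3·0.074^1 = 0.23503
C(4,4)·0.926^4·0.074^0 = 0.73527
Sum = 0.970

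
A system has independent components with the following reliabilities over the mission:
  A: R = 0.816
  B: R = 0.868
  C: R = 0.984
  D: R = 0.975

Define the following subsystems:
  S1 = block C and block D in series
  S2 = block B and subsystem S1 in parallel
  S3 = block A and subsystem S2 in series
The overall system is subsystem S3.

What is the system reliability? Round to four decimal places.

Series (C and D): 0.984000 × 0.975000 = 0.959400
Parallel (B and [0.959400]): 1 − (1 − 0.868000)(1 − 0.959400) = 0.994641
Series (A and [0.994641]): 0.816000 × 0.994641 = 0.8116

0.8116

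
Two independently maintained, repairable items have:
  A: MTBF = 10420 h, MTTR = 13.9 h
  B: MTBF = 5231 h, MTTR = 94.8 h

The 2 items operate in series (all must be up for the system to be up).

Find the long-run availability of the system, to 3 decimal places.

0.981

A(A) = MTBF/(MTBF+MTTR) = 10420/(10420+13.9) = 0.998668
A(B) = MTBF/(MTBF+MTTR) = 5231/(5231+94.8) = 0.982200
Series availability: 0.998668 × 0.982200 = 0.981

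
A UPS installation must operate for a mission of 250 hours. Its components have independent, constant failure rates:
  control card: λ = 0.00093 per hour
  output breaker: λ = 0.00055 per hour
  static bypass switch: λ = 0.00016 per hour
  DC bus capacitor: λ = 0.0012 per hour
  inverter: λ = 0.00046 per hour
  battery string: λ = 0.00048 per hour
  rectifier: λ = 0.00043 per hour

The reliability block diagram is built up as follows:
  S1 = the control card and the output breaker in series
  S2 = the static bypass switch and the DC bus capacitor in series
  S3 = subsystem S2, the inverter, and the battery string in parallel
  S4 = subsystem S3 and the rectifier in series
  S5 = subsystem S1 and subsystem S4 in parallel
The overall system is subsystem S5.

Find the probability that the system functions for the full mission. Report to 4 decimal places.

R(control card) = exp(−0.00093 × 250) = 0.792550
R(output breaker) = exp(−0.00055 × 250) = 0.871534
R(static bypass switch) = exp(−0.00016 × 250) = 0.960789
R(DC bus capacitor) = exp(−0.0012 × 250) = 0.740818
R(inverter) = exp(−0.00046 × 250) = 0.891366
R(battery string) = exp(−0.00048 × 250) = 0.886920
R(rectifier) = exp(−0.00043 × 250) = 0.898077
Series (control card and output breaker): 0.792550 × 0.871534 = 0.690734
Series (static bypass switch and DC bus capacitor): 0.960789 × 0.740818 = 0.711770
Parallel ([0.711770], inverter, and battery string): 1 − (1 − 0.711770)(1 − 0.891366)(1 − 0.886920) = 0.996459
Series ([0.996459] and rectifier): 0.996459 × 0.898077 = 0.894897
Parallel ([0.690734] and [0.894897]): 1 − (1 − 0.690734)(1 − 0.894897) = 0.9675

0.9675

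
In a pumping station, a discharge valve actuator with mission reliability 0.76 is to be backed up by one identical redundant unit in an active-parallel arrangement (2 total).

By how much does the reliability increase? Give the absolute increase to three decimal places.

0.182

R_before = 0.76
R_after = 1 − (1 − 0.76)^2 = 0.942
ΔR = 0.942 − 0.76 = 0.182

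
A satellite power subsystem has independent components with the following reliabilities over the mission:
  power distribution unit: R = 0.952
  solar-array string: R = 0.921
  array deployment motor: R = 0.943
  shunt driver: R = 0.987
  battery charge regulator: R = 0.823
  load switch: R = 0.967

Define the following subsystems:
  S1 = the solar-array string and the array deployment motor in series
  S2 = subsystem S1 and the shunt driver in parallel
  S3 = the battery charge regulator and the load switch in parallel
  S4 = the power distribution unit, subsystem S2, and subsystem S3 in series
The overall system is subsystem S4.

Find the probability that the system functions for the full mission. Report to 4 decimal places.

Series (solar-array string and array deployment motor): 0.921000 × 0.943000 = 0.868503
Parallel ([0.868503] and shunt driver): 1 − (1 − 0.868503)(1 − 0.987000) = 0.998291
Parallel (battery charge regulator and load switch): 1 − (1 − 0.823000)(1 − 0.967000) = 0.994159
Series (power distribution unit, [0.998291], and [0.994159]): 0.952000 × 0.998291 × 0.994159 = 0.9448

0.9448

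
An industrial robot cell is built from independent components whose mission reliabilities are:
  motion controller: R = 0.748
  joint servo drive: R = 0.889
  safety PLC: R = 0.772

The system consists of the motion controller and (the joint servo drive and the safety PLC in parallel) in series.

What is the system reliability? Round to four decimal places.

Parallel (joint servo drive and safety PLC): 1 − (1 − 0.889000)(1 − 0.772000) = 0.974692
Series (motion controller and [0.974692]): 0.748000 × 0.974692 = 0.7291

0.7291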